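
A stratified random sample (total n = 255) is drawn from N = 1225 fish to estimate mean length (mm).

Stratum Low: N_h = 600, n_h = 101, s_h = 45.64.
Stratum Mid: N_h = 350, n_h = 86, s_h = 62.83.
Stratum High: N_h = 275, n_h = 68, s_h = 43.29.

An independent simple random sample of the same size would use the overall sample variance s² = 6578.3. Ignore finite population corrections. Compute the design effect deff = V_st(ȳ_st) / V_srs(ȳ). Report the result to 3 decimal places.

V̂(ȳ_st) = Σ W_h² s_h²/n_h, with W_h = N_h/N and N = 1225:
  stratum Low: (600/1225)²·45.64²/101 = 4.94766
  stratum Mid: (350/1225)²·62.83²/86 = 3.74714
  stratum High: (275/1225)²·43.29²/68 = 1.38886
V_st = 10.0837
V_srs = s²/n = 6578.3/255 = 25.7973
deff = V_st / V_srs = 10.0837/25.7973 = 0.3909

deff ≈ 0.391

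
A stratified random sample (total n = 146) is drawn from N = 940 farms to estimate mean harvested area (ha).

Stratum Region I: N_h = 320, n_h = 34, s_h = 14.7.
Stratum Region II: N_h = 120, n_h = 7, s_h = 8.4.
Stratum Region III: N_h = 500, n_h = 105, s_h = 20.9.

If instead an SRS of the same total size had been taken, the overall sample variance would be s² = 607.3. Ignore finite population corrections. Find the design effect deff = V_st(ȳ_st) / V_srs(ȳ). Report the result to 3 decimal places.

V̂(ȳ_st) = Σ W_h² s_h²/n_h, with W_h = N_h/N and N = 940:
  stratum Region I: (320/940)²·14.7²/34 = 0.736546
  stratum Region II: (120/940)²·8.4²/7 = 0.164273
  stratum Region III: (500/940)²·20.9²/105 = 1.17703
V_st = 2.07785
V_srs = s²/n = 607.3/146 = 4.15959
deff = V_st / V_srs = 2.07785/4.15959 = 0.4995

deff ≈ 0.500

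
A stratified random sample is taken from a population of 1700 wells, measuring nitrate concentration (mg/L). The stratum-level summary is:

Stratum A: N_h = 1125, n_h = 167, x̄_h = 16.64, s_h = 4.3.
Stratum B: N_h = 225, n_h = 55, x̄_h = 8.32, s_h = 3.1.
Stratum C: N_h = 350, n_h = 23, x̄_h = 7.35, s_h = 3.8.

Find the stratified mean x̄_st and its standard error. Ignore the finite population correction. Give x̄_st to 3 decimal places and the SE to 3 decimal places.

x̄_st = Σ W_h x̄_h = (1125·16.64 + 225·8.32 + 350·7.35)/1700 = 13.62618
V̂(x̄_st) = Σ W_h² s_h²/n_h, with W_h = N_h/N and N = 1700:
  stratum A: (1125/1700)²·4.3²/167 = 0.0484873
  stratum B: (225/1700)²·3.1²/55 = 0.00306075
  stratum C: (350/1700)²·3.8²/23 = 0.026612
V̂(x̄_st) = 0.07816
SE(x̄_st) = √0.07816 = 0.279571

x̄_st ≈ 13.626, SE ≈ 0.280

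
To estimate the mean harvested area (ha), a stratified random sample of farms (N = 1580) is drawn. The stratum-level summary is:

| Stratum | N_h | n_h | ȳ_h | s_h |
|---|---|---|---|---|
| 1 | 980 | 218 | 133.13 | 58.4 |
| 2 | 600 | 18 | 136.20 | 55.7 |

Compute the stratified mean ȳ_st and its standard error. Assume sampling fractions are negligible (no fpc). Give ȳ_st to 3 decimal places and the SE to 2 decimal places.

ȳ_st ≈ 134.296, SE ≈ 5.56

ȳ_st = Σ W_h ȳ_h = (980·133.13 + 600·136.20)/1580 = 134.29582
V̂(ȳ_st) = Σ W_h² s_h²/n_h, with W_h = N_h/N and N = 1580:
  stratum 1: (980/1580)²·58.4²/218 = 6.01876
  stratum 2: (600/1580)²·55.7²/18 = 24.8557
V̂(ȳ_st) = 30.8745
SE(ȳ_st) = √30.8745 = 5.55648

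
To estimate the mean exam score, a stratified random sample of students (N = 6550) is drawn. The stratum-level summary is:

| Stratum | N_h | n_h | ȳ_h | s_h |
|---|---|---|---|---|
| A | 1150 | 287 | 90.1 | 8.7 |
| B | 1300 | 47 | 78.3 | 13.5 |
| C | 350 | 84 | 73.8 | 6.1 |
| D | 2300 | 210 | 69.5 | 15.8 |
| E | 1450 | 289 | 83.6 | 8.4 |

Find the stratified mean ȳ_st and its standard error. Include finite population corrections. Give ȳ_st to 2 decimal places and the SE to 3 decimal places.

ȳ_st = Σ W_h ȳ_h = (1150·90.1 + 1300·78.3 + 350·73.8 + 2300·69.5 + 1450·83.6)/6550 = 78.21450
V̂(ȳ_st) = Σ W_h² (1 − n_h/N_h) s_h²/n_h, with W_h = N_h/N and N = 6550:
  stratum A: (1150/6550)²·(1 − 287/1150)·8.7²/287 = 0.00610074
  stratum B: (1300/6550)²·(1 − 47/1300)·13.5²/47 = 0.147225
  stratum C: (350/6550)²·(1 − 84/350)·6.1²/84 = 0.000961275
  stratum D: (2300/6550)²·(1 − 210/2300)·15.8²/210 = 0.133195
  stratum E: (1450/6550)²·(1 − 289/1450)·8.4²/289 = 0.00958028
V̂(ȳ_st) = 0.297062
SE(ȳ_st) = √0.297062 = 0.545034

ȳ_st ≈ 78.21, SE ≈ 0.545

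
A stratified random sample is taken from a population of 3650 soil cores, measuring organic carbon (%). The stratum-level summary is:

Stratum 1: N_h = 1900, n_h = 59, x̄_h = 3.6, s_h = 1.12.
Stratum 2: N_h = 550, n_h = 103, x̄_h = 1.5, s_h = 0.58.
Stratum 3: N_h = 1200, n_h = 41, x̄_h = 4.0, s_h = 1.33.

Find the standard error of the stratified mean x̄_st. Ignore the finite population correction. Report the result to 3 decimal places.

V̂(x̄_st) = Σ W_h² s_h²/n_h, with W_h = N_h/N and N = 3650:
  stratum 1: (1900/3650)²·1.12²/59 = 0.0057611
  stratum 2: (550/3650)²·0.58²/103 = 7.41581e-05
  stratum 3: (1200/3650)²·1.33²/41 = 0.00466333
V̂(x̄_st) = 0.0104986
SE(x̄_st) = √0.0104986 = 0.102463

SE(x̄_st) ≈ 0.102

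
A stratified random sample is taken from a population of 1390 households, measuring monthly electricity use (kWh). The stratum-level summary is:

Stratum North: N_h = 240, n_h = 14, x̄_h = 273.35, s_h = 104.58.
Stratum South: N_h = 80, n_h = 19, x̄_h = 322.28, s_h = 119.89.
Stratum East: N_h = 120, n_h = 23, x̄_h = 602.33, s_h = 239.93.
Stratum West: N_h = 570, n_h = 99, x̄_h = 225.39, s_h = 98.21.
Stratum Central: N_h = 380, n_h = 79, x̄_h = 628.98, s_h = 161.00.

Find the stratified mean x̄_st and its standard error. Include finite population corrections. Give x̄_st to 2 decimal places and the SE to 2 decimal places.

x̄_st ≈ 382.12, SE ≈ 8.48

x̄_st = Σ W_h x̄_h = (240·273.35 + 80·322.28 + 120·602.33 + 570·225.39 + 380·628.98)/1390 = 382.12281
V̂(x̄_st) = Σ W_h² (1 − n_h/N_h) s_h²/n_h, with W_h = N_h/N and N = 1390:
  stratum North: (240/1390)²·(1 − 14/240)·104.58²/14 = 21.931
  stratum South: (80/1390)²·(1 − 19/80)·119.89²/19 = 1.91074
  stratum East: (120/1390)²·(1 − 23/120)·239.93²/23 = 15.0787
  stratum West: (570/1390)²·(1 − 99/570)·98.21²/99 = 13.5376
  stratum Central: (380/1390)²·(1 − 79/380)·161.00²/79 = 19.4243
V̂(x̄_st) = 71.8824
SE(x̄_st) = √71.8824 = 8.47835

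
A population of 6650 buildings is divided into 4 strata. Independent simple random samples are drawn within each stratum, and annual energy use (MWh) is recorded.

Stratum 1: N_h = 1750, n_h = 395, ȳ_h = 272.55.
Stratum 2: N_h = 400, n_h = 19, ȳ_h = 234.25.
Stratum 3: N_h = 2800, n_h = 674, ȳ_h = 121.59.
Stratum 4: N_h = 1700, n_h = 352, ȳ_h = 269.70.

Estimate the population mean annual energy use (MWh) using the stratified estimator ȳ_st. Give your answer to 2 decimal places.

ȳ_st ≈ 205.96

N = Σ N_h = 6650. Stratum weights W_h = N_h/N.
ȳ_st = (1750·272.55 + 400·234.25 + 2800·121.59 + 1700·269.70) / 6650 = 205.9556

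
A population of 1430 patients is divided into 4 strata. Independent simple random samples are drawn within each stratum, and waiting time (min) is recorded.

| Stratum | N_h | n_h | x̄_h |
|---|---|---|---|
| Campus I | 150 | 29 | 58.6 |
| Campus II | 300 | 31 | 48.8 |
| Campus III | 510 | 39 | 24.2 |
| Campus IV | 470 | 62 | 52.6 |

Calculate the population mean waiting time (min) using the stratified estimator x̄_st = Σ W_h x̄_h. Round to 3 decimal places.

x̄_st ≈ 42.303

N = Σ N_h = 1430. Stratum weights W_h = N_h/N.
x̄_st = (150·58.6 + 300·48.8 + 510·24.2 + 470·52.6) / 1430 = 42.30350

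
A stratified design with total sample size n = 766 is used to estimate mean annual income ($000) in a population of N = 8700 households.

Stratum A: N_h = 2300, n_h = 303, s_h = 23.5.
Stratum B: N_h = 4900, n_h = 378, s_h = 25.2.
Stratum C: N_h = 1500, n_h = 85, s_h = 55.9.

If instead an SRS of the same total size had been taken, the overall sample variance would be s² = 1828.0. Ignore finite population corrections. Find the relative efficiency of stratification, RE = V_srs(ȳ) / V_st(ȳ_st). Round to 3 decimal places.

RE ≈ 1.361

V̂(ȳ_st) = Σ W_h² s_h²/n_h, with W_h = N_h/N and N = 8700:
  stratum A: (2300/8700)²·23.5²/303 = 0.127383
  stratum B: (4900/8700)²·25.2²/378 = 0.532921
  stratum C: (1500/8700)²·55.9²/85 = 1.09282
V_st = 1.75312
V_srs = s²/n = 1828.0/766 = 2.38642
Relative efficiency = V_srs / V_st = 2.38642/1.75312 = 1.3612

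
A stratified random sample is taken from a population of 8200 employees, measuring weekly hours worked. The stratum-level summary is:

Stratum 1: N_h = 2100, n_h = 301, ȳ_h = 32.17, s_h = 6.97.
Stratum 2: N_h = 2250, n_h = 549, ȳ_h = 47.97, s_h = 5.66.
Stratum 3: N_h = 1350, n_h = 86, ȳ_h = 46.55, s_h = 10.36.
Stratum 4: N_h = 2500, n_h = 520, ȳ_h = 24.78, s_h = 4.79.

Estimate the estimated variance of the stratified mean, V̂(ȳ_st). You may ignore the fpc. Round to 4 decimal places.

V̂(ȳ_st) ≈ 0.0529

V̂(ȳ_st) = Σ W_h² s_h²/n_h, with W_h = N_h/N and N = 8200:
  stratum 1: (2100/8200)²·6.97²/301 = 0.0105855
  stratum 2: (2250/8200)²·5.66²/549 = 0.00439337
  stratum 3: (1350/8200)²·10.36²/86 = 0.0338268
  stratum 4: (2500/8200)²·4.79²/520 = 0.00410129
V̂(ȳ_st) = 0.0529069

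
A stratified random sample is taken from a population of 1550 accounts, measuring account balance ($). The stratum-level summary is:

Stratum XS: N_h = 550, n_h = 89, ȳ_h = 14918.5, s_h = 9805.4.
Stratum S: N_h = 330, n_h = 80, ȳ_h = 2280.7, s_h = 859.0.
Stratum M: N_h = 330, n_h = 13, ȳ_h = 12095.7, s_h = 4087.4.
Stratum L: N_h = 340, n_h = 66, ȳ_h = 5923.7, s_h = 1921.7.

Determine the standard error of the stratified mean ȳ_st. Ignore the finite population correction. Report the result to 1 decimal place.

V̂(ȳ_st) = Σ W_h² s_h²/n_h, with W_h = N_h/N and N = 1550:
  stratum XS: (550/1550)²·9805.4²/89 = 136020
  stratum S: (330/1550)²·859.0²/80 = 418.081
  stratum M: (330/1550)²·4087.4²/13 = 58252.6
  stratum L: (340/1550)²·1921.7²/66 = 2692.29
V̂(ȳ_st) = 197383
SE(ȳ_st) = √197383 = 444.278

SE(ȳ_st) ≈ 444.3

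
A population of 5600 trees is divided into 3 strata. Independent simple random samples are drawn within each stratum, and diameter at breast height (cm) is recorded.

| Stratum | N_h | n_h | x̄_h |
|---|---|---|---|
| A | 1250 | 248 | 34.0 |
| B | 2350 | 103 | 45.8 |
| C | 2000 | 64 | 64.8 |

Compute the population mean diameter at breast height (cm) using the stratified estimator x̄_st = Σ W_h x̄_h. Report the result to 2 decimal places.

N = Σ N_h = 5600. Stratum weights W_h = N_h/N.
x̄_st = (1250·34.0 + 2350·45.8 + 2000·64.8) / 5600 = 49.9518

x̄_st ≈ 49.95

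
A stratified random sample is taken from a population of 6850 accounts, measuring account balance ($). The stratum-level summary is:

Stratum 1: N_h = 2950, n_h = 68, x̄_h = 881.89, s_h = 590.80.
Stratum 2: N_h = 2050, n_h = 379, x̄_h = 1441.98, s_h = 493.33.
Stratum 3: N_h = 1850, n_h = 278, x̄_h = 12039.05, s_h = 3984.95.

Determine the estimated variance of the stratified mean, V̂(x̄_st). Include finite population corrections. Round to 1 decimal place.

V̂(x̄_st) = Σ W_h² (1 − n_h/N_h) s_h²/n_h, with W_h = N_h/N and N = 6850:
  stratum 1: (2950/6850)²·(1 − 68/2950)·590.80²/68 = 930.051
  stratum 2: (2050/6850)²·(1 − 379/2050)·493.33²/379 = 46.8797
  stratum 3: (1850/6850)²·(1 − 278/1850)·3984.95²/278 = 3540.33
V̂(x̄_st) = 4517.26

V̂(x̄_st) ≈ 4517.3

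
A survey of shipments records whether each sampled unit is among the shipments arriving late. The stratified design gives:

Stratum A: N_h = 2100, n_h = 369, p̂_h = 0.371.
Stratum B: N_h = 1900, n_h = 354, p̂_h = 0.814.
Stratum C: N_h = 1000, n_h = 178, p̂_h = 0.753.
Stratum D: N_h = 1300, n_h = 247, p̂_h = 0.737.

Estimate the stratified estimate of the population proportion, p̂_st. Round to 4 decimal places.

N = 6300; stratum weights W_h = N_h/N.
p̂_st = Σ W_h p̂_h = (2100·0.371 + 1900·0.814 + 1000·0.753 + 1300·0.737)/6300 = 0.64076

p̂_st ≈ 0.6408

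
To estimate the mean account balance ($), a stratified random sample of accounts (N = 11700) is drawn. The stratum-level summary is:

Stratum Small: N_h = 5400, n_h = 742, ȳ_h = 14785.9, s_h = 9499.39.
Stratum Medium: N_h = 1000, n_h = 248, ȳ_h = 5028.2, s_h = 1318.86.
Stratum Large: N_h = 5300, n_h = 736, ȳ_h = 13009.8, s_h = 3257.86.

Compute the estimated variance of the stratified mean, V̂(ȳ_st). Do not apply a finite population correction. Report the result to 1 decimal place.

V̂(ȳ_st) = Σ W_h² s_h²/n_h, with W_h = N_h/N and N = 11700:
  stratum Small: (5400/11700)²·9499.39²/742 = 25906.2
  stratum Medium: (1000/11700)²·1318.86²/248 = 51.2359
  stratum Large: (5300/11700)²·3257.86²/736 = 2959.15
V̂(ȳ_st) = 28916.6

V̂(ȳ_st) ≈ 28916.6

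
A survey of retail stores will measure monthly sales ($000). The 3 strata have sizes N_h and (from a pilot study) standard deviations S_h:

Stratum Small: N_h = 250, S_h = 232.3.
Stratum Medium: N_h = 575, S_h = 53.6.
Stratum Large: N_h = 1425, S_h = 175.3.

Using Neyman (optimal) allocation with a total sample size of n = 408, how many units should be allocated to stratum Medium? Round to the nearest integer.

37

Neyman allocation: n_h = n · N_h S_h / Σ N_i S_i, with n = 408.
  stratum Small: N_h·S_h = 250·232.3 = 58075.00
  stratum Medium: N_h·S_h = 575·53.6 = 30820.00
  stratum Large: N_h·S_h = 1425·175.3 = 249802.50
Σ N_h S_h = 338697.50
n for stratum Medium = 408·30820.00/338697.50 = 37.126 → 37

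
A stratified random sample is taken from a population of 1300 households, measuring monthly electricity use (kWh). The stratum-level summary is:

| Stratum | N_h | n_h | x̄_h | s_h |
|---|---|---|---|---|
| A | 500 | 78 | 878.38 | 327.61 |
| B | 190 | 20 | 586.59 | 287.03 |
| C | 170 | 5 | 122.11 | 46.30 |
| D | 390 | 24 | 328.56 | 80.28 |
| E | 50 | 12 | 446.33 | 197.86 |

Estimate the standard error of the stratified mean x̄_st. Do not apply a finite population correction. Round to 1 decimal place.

V̂(x̄_st) = Σ W_h² s_h²/n_h, with W_h = N_h/N and N = 1300:
  stratum A: (500/1300)²·327.61²/78 = 203.551
  stratum B: (190/1300)²·287.03²/20 = 87.9924
  stratum C: (170/1300)²·46.30²/5 = 7.33167
  stratum D: (390/1300)²·80.28²/24 = 24.1683
  stratum E: (50/1300)²·197.86²/12 = 4.82601
V̂(x̄_st) = 327.869
SE(x̄_st) = √327.869 = 18.1072

SE(x̄_st) ≈ 18.1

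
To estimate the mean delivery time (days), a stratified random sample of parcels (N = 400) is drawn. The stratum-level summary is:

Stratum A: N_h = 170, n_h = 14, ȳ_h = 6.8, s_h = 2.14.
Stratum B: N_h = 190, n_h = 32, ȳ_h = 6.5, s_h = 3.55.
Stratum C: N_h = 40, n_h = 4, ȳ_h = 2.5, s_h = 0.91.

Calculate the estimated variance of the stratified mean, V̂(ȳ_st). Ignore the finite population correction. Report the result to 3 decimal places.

V̂(ȳ_st) ≈ 0.150

V̂(ȳ_st) = Σ W_h² s_h²/n_h, with W_h = N_h/N and N = 400:
  stratum A: (170/400)²·2.14²/14 = 0.059085
  stratum B: (190/400)²·3.55²/32 = 0.0888575
  stratum C: (40/400)²·0.91²/4 = 0.00207025
V̂(ȳ_st) = 0.150013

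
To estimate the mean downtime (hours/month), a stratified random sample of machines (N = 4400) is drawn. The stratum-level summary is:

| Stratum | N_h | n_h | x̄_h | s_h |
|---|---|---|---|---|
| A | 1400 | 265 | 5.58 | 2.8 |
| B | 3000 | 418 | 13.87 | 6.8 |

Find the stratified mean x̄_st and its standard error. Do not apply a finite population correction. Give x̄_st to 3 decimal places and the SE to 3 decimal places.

x̄_st = Σ W_h x̄_h = (1400·5.58 + 3000·13.87)/4400 = 11.23227
V̂(x̄_st) = Σ W_h² s_h²/n_h, with W_h = N_h/N and N = 4400:
  stratum A: (1400/4400)²·2.8²/265 = 0.00299517
  stratum B: (3000/4400)²·6.8²/418 = 0.0514255
V̂(x̄_st) = 0.0544207
SE(x̄_st) = √0.0544207 = 0.233282

x̄_st ≈ 11.232, SE ≈ 0.233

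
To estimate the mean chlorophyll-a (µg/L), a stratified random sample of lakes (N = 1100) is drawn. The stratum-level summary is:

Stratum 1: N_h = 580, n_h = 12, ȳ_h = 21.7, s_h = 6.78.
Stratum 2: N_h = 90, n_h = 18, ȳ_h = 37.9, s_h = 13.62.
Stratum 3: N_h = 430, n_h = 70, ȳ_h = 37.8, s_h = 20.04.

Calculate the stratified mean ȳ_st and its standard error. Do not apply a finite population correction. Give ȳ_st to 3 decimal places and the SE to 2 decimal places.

ȳ_st ≈ 29.319, SE ≈ 1.42

ȳ_st = Σ W_h ȳ_h = (580·21.7 + 90·37.9 + 430·37.8)/1100 = 29.31909
V̂(ȳ_st) = Σ W_h² s_h²/n_h, with W_h = N_h/N and N = 1100:
  stratum 1: (580/1100)²·6.78²/12 = 1.065
  stratum 2: (90/1100)²·13.62²/18 = 0.0689892
  stratum 3: (430/1100)²·20.04²/70 = 0.876696
V̂(ȳ_st) = 2.01068
SE(ȳ_st) = √2.01068 = 1.41799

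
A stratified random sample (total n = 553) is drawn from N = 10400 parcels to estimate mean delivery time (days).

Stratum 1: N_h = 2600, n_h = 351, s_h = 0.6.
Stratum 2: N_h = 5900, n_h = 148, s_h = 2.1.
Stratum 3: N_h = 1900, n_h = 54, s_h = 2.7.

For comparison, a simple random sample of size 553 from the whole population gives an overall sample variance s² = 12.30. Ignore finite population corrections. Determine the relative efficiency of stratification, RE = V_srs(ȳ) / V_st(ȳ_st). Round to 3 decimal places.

RE ≈ 1.571

V̂(ȳ_st) = Σ W_h² s_h²/n_h, with W_h = N_h/N and N = 10400:
  stratum 1: (2600/10400)²·0.6²/351 = 6.41026e-05
  stratum 2: (5900/10400)²·2.1²/148 = 0.0095899
  stratum 3: (1900/10400)²·2.7²/54 = 0.00450582
V_st = 0.0141598
V_srs = s²/n = 12.30/553 = 0.0222423
Relative efficiency = V_srs / V_st = 0.0222423/0.0141598 = 1.5708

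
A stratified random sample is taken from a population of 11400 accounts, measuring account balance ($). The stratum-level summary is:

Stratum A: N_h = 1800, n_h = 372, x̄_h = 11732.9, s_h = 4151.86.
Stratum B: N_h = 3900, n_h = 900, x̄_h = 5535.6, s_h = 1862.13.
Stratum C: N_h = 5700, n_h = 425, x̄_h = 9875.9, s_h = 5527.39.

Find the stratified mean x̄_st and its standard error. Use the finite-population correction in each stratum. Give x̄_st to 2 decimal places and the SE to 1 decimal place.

x̄_st ≈ 8684.27, SE ≈ 133.8

x̄_st = Σ W_h x̄_h = (1800·11732.9 + 3900·5535.6 + 5700·9875.9)/11400 = 8684.27105
V̂(x̄_st) = Σ W_h² (1 − n_h/N_h) s_h²/n_h, with W_h = N_h/N and N = 11400:
  stratum A: (1800/11400)²·(1 − 372/1800)·4151.86²/372 = 916.502
  stratum B: (3900/11400)²·(1 − 900/3900)·1862.13²/900 = 346.86
  stratum C: (5700/11400)²·(1 − 425/5700)·5527.39²/425 = 16631.8
V̂(x̄_st) = 17895.1
SE(x̄_st) = √17895.1 = 133.773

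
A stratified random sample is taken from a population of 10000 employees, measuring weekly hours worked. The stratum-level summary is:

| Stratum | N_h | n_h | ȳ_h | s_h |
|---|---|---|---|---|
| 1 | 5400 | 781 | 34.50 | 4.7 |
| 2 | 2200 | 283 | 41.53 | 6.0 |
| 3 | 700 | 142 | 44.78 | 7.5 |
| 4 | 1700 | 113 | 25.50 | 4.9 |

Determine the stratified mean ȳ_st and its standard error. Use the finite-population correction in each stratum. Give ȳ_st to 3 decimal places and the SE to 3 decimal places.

ȳ_st ≈ 35.236, SE ≈ 0.140

ȳ_st = Σ W_h ȳ_h = (5400·34.50 + 2200·41.53 + 700·44.78 + 1700·25.50)/10000 = 35.23620
V̂(ȳ_st) = Σ W_h² (1 − n_h/N_h) s_h²/n_h, with W_h = N_h/N and N = 10000:
  stratum 1: (5400/10000)²·(1 − 781/5400)·4.7²/781 = 0.00705483
  stratum 2: (2200/10000)²·(1 − 283/2200)·6.0²/283 = 0.00536489
  stratum 3: (700/10000)²·(1 − 142/700)·7.5²/142 = 0.00154727
  stratum 4: (1700/10000)²·(1 − 113/1700)·4.9²/113 = 0.00573244
V̂(ȳ_st) = 0.0196994
SE(ȳ_st) = √0.0196994 = 0.140355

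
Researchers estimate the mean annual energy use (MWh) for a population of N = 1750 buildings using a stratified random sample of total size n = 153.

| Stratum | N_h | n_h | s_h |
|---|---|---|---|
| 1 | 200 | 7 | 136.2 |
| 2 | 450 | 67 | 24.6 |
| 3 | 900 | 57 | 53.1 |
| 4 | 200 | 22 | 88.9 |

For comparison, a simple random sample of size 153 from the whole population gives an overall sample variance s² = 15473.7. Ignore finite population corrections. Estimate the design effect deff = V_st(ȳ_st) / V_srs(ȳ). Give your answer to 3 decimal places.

V̂(ȳ_st) = Σ W_h² s_h²/n_h, with W_h = N_h/N and N = 1750:
  stratum 1: (200/1750)²·136.2²/7 = 34.6131
  stratum 2: (450/1750)²·24.6²/67 = 0.597234
  stratum 3: (900/1750)²·53.1²/57 = 13.0835
  stratum 4: (200/1750)²·88.9²/22 = 4.69207
V_st = 52.9858
V_srs = s²/n = 15473.7/153 = 101.135
deff = V_st / V_srs = 52.9858/101.135 = 0.5239

deff ≈ 0.524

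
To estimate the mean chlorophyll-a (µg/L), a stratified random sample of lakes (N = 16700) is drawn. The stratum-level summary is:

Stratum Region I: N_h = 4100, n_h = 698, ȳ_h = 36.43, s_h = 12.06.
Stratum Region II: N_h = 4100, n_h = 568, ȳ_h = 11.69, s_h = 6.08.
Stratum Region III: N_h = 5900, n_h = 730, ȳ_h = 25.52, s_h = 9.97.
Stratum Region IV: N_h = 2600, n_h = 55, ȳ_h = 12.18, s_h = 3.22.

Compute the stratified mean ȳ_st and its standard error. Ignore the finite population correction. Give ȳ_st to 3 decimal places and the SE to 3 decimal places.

ȳ_st ≈ 22.726, SE ≈ 0.195

ȳ_st = Σ W_h ȳ_h = (4100·36.43 + 4100·11.69 + 5900·25.52 + 2600·12.18)/16700 = 22.72623
V̂(ȳ_st) = Σ W_h² s_h²/n_h, with W_h = N_h/N and N = 16700:
  stratum Region I: (4100/16700)²·12.06²/698 = 0.0125595
  stratum Region II: (4100/16700)²·6.08²/568 = 0.00392278
  stratum Region III: (5900/16700)²·9.97²/730 = 0.0169957
  stratum Region IV: (2600/16700)²·3.22²/55 = 0.00456944
V̂(ȳ_st) = 0.0380474
SE(ȳ_st) = √0.0380474 = 0.195058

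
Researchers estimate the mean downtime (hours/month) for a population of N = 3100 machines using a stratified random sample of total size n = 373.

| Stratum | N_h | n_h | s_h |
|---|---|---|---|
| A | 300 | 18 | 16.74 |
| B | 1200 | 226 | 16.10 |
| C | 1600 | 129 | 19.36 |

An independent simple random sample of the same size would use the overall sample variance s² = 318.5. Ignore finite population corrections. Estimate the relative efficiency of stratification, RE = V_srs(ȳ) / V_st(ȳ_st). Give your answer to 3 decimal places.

RE ≈ 0.782

V̂(ȳ_st) = Σ W_h² s_h²/n_h, with W_h = N_h/N and N = 3100:
  stratum A: (300/3100)²·16.74²/18 = 0.1458
  stratum B: (1200/3100)²·16.10²/226 = 0.171863
  stratum C: (1600/3100)²·19.36²/129 = 0.773994
V_st = 1.09166
V_srs = s²/n = 318.5/373 = 0.853887
Relative efficiency = V_srs / V_st = 0.853887/1.09166 = 0.7822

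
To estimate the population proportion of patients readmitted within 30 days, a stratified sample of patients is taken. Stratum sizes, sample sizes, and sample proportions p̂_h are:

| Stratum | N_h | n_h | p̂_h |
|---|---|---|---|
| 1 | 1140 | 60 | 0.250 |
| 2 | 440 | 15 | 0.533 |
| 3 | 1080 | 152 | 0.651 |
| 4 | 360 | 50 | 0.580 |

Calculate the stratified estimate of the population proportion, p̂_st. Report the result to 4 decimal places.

p̂_st ≈ 0.4740

N = 3020; stratum weights W_h = N_h/N.
p̂_st = Σ W_h p̂_h = (1140·0.250 + 440·0.533 + 1080·0.651 + 360·0.580)/3020 = 0.47397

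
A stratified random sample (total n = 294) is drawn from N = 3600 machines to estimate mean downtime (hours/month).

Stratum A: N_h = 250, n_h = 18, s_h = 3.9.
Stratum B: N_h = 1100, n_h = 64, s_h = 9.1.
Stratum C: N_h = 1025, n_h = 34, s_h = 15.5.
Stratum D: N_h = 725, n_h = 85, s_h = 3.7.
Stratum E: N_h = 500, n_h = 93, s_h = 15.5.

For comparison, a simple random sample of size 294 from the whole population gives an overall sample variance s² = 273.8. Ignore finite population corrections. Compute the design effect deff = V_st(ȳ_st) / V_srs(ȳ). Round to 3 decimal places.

deff ≈ 0.810

V̂(ȳ_st) = Σ W_h² s_h²/n_h, with W_h = N_h/N and N = 3600:
  stratum A: (250/3600)²·3.9²/18 = 0.00407504
  stratum B: (1100/3600)²·9.1²/64 = 0.120805
  stratum C: (1025/3600)²·15.5²/34 = 0.572832
  stratum D: (725/3600)²·3.7²/85 = 0.00653214
  stratum E: (500/3600)²·15.5²/93 = 0.0498328
V_st = 0.754076
V_srs = s²/n = 273.8/294 = 0.931293
deff = V_st / V_srs = 0.754076/0.931293 = 0.8097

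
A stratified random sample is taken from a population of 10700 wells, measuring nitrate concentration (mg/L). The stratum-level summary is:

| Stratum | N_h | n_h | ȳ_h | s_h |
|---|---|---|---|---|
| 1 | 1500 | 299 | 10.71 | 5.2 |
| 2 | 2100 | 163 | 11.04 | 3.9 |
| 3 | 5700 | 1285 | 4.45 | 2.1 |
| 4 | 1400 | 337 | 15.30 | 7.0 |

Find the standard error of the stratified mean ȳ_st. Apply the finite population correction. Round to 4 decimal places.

SE(ȳ_st) ≈ 0.0859

V̂(ȳ_st) = Σ W_h² (1 − n_h/N_h) s_h²/n_h, with W_h = N_h/N and N = 10700:
  stratum 1: (1500/10700)²·(1 − 299/1500)·5.2²/299 = 0.00142299
  stratum 2: (2100/10700)²·(1 − 163/2100)·3.9²/163 = 0.0033153
  stratum 3: (5700/10700)²·(1 − 1285/5700)·2.1²/1285 = 0.000754351
  stratum 4: (1400/10700)²·(1 − 337/1400)·7.0²/337 = 0.00188999
V̂(ȳ_st) = 0.00738264
SE(ȳ_st) = √0.00738264 = 0.0859223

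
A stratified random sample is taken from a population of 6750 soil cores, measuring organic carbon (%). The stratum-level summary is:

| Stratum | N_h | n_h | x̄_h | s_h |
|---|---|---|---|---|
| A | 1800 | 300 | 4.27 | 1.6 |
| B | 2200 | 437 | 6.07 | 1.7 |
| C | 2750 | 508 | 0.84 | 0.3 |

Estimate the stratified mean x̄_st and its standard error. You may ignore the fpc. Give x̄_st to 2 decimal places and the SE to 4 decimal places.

x̄_st ≈ 3.46, SE ≈ 0.0366

x̄_st = Σ W_h x̄_h = (1800·4.27 + 2200·6.07 + 2750·0.84)/6750 = 3.45926
V̂(x̄_st) = Σ W_h² s_h²/n_h, with W_h = N_h/N and N = 6750:
  stratum A: (1800/6750)²·1.6²/300 = 0.000606815
  stratum B: (2200/6750)²·1.7²/437 = 0.000702513
  stratum C: (2750/6750)²·0.3²/508 = 2.9406e-05
V̂(x̄_st) = 0.00133873
SE(x̄_st) = √0.00133873 = 0.0365887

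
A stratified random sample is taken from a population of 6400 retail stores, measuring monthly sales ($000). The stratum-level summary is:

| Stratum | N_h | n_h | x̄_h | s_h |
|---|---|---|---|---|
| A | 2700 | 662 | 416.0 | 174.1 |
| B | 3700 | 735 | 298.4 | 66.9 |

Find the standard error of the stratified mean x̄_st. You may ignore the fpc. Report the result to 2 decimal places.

V̂(x̄_st) = Σ W_h² s_h²/n_h, with W_h = N_h/N and N = 6400:
  stratum A: (2700/6400)²·174.1²/662 = 8.14905
  stratum B: (3700/6400)²·66.9²/735 = 2.03521
V̂(x̄_st) = 10.1843
SE(x̄_st) = √10.1843 = 3.19128

SE(x̄_st) ≈ 3.19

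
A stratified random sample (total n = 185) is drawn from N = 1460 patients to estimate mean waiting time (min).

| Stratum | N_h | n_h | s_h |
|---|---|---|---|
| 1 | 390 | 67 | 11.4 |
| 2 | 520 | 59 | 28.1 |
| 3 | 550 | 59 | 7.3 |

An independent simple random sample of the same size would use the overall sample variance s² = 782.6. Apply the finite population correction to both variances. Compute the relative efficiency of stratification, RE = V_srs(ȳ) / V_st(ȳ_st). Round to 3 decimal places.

V̂(ȳ_st) = Σ W_h² (1 − n_h/N_h) s_h²/n_h, with W_h = N_h/N and N = 1460:
  stratum 1: (390/1460)²·(1 − 67/390)·11.4²/67 = 0.114629
  stratum 2: (520/1460)²·(1 − 59/520)·28.1²/59 = 1.50508
  stratum 3: (550/1460)²·(1 − 59/550)·7.3²/59 = 0.114428
V_st = 1.73414
V_srs = (1 − 185/1460)·782.6/185 = 3.69424
Relative efficiency = V_srs / V_st = 3.69424/1.73414 = 2.1303

RE ≈ 2.130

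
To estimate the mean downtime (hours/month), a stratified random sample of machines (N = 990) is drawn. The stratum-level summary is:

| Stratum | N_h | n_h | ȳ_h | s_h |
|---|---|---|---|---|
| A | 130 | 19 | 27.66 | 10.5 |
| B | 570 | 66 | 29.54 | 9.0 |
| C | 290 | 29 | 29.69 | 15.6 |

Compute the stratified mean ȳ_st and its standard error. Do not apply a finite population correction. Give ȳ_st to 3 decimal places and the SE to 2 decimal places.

ȳ_st = Σ W_h ȳ_h = (130·27.66 + 570·29.54 + 290·29.69)/990 = 29.33707
V̂(ȳ_st) = Σ W_h² s_h²/n_h, with W_h = N_h/N and N = 990:
  stratum A: (130/990)²·10.5²/19 = 0.100056
  stratum B: (570/990)²·9.0²/66 = 0.406837
  stratum C: (290/990)²·15.6²/29 = 0.720073
V̂(ȳ_st) = 1.22697
SE(ȳ_st) = √1.22697 = 1.10768

ȳ_st ≈ 29.337, SE ≈ 1.11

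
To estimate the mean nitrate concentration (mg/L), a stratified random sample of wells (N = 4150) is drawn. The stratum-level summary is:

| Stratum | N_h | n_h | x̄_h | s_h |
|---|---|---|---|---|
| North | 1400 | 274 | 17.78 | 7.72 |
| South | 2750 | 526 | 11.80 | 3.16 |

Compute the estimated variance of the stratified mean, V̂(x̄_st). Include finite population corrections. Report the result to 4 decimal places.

V̂(x̄_st) ≈ 0.0267

V̂(x̄_st) = Σ W_h² (1 − n_h/N_h) s_h²/n_h, with W_h = N_h/N and N = 4150:
  stratum North: (1400/4150)²·(1 − 274/1400)·7.72²/274 = 0.0199092
  stratum South: (2750/4150)²·(1 − 526/2750)·3.16²/526 = 0.00674155
V̂(x̄_st) = 0.0266508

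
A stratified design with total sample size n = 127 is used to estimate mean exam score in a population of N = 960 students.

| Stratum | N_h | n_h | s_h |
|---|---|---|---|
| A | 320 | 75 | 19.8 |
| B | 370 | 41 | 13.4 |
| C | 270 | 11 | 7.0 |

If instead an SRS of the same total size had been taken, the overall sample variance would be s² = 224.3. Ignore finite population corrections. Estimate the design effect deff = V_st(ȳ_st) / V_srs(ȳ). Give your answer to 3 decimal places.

deff ≈ 0.897

V̂(ȳ_st) = Σ W_h² s_h²/n_h, with W_h = N_h/N and N = 960:
  stratum A: (320/960)²·19.8²/75 = 0.5808
  stratum B: (370/960)²·13.4²/41 = 0.650559
  stratum C: (270/960)²·7.0²/11 = 0.352362
V_st = 1.58372
V_srs = s²/n = 224.3/127 = 1.76614
deff = V_st / V_srs = 1.58372/1.76614 = 0.8967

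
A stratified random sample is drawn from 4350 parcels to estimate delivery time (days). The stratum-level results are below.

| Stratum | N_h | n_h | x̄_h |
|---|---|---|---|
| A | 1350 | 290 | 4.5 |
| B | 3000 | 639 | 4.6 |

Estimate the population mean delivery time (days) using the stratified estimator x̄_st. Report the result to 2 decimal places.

N = Σ N_h = 4350. Stratum weights W_h = N_h/N.
x̄_st = (1350·4.5 + 3000·4.6) / 4350 = 4.5690

x̄_st ≈ 4.57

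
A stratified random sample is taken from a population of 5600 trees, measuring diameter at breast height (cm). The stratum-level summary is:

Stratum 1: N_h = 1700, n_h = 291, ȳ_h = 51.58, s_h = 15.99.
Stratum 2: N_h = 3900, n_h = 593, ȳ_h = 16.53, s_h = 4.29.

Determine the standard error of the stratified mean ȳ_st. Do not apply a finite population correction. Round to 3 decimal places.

SE(ȳ_st) ≈ 0.310

V̂(ȳ_st) = Σ W_h² s_h²/n_h, with W_h = N_h/N and N = 5600:
  stratum 1: (1700/5600)²·15.99²/291 = 0.0809703
  stratum 2: (3900/5600)²·4.29²/593 = 0.0150527
V̂(ȳ_st) = 0.0960229
SE(ȳ_st) = √0.0960229 = 0.309876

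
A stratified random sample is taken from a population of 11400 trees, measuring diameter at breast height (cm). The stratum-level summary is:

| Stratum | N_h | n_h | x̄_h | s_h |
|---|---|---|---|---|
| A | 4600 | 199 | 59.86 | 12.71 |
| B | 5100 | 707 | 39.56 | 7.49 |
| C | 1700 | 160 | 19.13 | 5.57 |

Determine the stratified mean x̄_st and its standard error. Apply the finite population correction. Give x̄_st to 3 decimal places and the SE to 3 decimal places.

x̄_st ≈ 44.705, SE ≈ 0.380

x̄_st = Σ W_h x̄_h = (4600·59.86 + 5100·39.56 + 1700·19.13)/11400 = 44.70465
V̂(x̄_st) = Σ W_h² (1 − n_h/N_h) s_h²/n_h, with W_h = N_h/N and N = 11400:
  stratum A: (4600/11400)²·(1 − 199/4600)·12.71²/199 = 0.126455
  stratum B: (5100/11400)²·(1 − 707/5100)·7.49²/707 = 0.0136794
  stratum C: (1700/11400)²·(1 − 160/1700)·5.57²/160 = 0.00390616
V̂(x̄_st) = 0.144041
SE(x̄_st) = √0.144041 = 0.379527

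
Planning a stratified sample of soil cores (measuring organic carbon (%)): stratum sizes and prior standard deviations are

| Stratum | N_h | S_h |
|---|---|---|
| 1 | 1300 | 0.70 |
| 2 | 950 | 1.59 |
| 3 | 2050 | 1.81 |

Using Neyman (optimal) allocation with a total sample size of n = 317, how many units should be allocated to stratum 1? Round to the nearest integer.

Neyman allocation: n_h = n · N_h S_h / Σ N_i S_i, with n = 317.
  stratum 1: N_h·S_h = 1300·0.70 = 910.00
  stratum 2: N_h·S_h = 950·1.59 = 1510.50
  stratum 3: N_h·S_h = 2050·1.81 = 3710.50
Σ N_h S_h = 6131.00
n for stratum 1 = 317·910.00/6131.00 = 47.051 → 47

47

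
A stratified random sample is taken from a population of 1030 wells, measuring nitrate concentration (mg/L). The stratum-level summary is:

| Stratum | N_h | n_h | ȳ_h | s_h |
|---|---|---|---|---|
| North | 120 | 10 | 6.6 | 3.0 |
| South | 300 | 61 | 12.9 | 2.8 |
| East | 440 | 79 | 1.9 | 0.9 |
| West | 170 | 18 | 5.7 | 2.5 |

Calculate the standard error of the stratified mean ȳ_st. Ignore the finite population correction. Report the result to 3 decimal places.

SE(ȳ_st) ≈ 0.186

V̂(ȳ_st) = Σ W_h² s_h²/n_h, with W_h = N_h/N and N = 1030:
  stratum North: (120/1030)²·3.0²/10 = 0.012216
  stratum South: (300/1030)²·2.8²/61 = 0.0109032
  stratum East: (440/1030)²·0.9²/79 = 0.00187106
  stratum West: (170/1030)²·2.5²/18 = 0.00945869
V̂(ȳ_st) = 0.034449
SE(ȳ_st) = √0.034449 = 0.185604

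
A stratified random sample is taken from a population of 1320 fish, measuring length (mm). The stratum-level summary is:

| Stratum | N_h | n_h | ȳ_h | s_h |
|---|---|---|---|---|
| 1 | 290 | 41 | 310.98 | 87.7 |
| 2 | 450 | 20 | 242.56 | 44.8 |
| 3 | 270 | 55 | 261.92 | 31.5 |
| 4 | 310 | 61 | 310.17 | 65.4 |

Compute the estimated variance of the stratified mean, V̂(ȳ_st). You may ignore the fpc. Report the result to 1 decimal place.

V̂(ȳ_st) = Σ W_h² s_h²/n_h, with W_h = N_h/N and N = 1320:
  stratum 1: (290/1320)²·87.7²/41 = 9.05448
  stratum 2: (450/1320)²·44.8²/20 = 11.6628
  stratum 3: (270/1320)²·31.5²/55 = 0.754811
  stratum 4: (310/1320)²·65.4²/61 = 3.86724
V̂(ȳ_st) = 25.3393

V̂(ȳ_st) ≈ 25.3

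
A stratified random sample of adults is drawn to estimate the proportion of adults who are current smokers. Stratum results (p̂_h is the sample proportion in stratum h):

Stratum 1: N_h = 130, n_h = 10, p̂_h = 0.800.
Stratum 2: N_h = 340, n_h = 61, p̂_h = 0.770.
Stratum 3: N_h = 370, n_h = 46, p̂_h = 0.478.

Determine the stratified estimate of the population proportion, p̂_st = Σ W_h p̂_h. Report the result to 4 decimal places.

p̂_st ≈ 0.6460

N = 840; stratum weights W_h = N_h/N.
p̂_st = Σ W_h p̂_h = (130·0.800 + 340·0.770 + 370·0.478)/840 = 0.64602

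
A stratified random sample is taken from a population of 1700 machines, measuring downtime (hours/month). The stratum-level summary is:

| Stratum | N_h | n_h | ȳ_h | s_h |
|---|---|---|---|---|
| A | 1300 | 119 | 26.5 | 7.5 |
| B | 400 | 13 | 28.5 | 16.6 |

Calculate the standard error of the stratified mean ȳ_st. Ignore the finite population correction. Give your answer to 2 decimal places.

SE(ȳ_st) ≈ 1.20

V̂(ȳ_st) = Σ W_h² s_h²/n_h, with W_h = N_h/N and N = 1700:
  stratum A: (1300/1700)²·7.5²/119 = 0.276417
  stratum B: (400/1700)²·16.6²/13 = 1.17353
V̂(ȳ_st) = 1.44995
SE(ȳ_st) = √1.44995 = 1.20414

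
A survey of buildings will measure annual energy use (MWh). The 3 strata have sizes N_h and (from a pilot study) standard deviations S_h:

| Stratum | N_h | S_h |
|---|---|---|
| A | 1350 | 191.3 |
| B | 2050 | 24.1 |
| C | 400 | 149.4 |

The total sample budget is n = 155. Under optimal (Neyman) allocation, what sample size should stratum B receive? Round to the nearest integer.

Neyman allocation: n_h = n · N_h S_h / Σ N_i S_i, with n = 155.
  stratum A: N_h·S_h = 1350·191.3 = 258255.00
  stratum B: N_h·S_h = 2050·24.1 = 49405.00
  stratum C: N_h·S_h = 400·149.4 = 59760.00
Σ N_h S_h = 367420.00
n for stratum B = 155·49405.00/367420.00 = 20.842 → 21

21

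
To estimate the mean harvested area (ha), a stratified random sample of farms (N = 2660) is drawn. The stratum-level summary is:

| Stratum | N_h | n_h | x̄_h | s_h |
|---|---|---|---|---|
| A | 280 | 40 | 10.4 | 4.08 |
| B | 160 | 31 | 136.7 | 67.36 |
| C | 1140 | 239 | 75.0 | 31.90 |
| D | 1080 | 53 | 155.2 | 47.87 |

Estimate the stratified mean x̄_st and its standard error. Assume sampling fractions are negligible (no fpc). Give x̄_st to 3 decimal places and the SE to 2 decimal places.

x̄_st = Σ W_h x̄_h = (280·10.4 + 160·136.7 + 1140·75.0 + 1080·155.2)/2660 = 104.47368
V̂(x̄_st) = Σ W_h² s_h²/n_h, with W_h = N_h/N and N = 2660:
  stratum A: (280/2660)²·4.08²/40 = 0.00461119
  stratum B: (160/2660)²·67.36²/31 = 0.529565
  stratum C: (1140/2660)²·31.90²/239 = 0.782042
  stratum D: (1080/2660)²·47.87²/53 = 7.12747
V̂(x̄_st) = 8.44368
SE(x̄_st) = √8.44368 = 2.9058

x̄_st ≈ 104.474, SE ≈ 2.91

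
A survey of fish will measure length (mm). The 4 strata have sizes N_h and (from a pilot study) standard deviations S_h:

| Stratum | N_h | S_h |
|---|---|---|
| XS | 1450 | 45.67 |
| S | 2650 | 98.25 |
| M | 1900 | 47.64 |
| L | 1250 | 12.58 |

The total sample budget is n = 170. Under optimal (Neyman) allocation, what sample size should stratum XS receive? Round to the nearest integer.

Neyman allocation: n_h = n · N_h S_h / Σ N_i S_i, with n = 170.
  stratum XS: N_h·S_h = 1450·45.67 = 66221.50
  stratum S: N_h·S_h = 2650·98.25 = 260362.50
  stratum M: N_h·S_h = 1900·47.64 = 90516.00
  stratum L: N_h·S_h = 1250·12.58 = 15725.00
Σ N_h S_h = 432825.00
n for stratum XS = 170·66221.50/432825.00 = 26.010 → 26

26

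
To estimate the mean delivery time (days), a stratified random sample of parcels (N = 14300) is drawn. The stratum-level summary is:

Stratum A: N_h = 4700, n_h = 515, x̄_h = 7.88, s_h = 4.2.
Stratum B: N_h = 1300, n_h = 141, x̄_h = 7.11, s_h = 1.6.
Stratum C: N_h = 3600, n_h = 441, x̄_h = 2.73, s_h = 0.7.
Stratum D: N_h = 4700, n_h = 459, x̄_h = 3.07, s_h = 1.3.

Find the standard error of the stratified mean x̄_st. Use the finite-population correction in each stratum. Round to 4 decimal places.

V̂(x̄_st) = Σ W_h² (1 − n_h/N_h) s_h²/n_h, with W_h = N_h/N and N = 14300:
  stratum A: (4700/14300)²·(1 − 515/4700)·4.2²/515 = 0.00329468
  stratum B: (1300/14300)²·(1 − 141/1300)·1.6²/141 = 0.000133775
  stratum C: (3600/14300)²·(1 − 441/3600)·0.7²/441 = 6.17928e-05
  stratum D: (4700/14300)²·(1 − 459/4700)·1.3²/459 = 0.000358896
V̂(x̄_st) = 0.00384914
SE(x̄_st) = √0.00384914 = 0.0620414

SE(x̄_st) ≈ 0.0620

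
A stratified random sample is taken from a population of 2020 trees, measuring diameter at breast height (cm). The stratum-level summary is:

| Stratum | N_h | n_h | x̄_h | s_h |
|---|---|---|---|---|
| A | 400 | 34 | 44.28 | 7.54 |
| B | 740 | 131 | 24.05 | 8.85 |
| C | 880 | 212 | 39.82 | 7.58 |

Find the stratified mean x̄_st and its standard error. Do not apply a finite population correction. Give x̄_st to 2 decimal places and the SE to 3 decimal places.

x̄_st ≈ 34.93, SE ≈ 0.444

x̄_st = Σ W_h x̄_h = (400·44.28 + 740·24.05 + 880·39.82)/2020 = 34.92604
V̂(x̄_st) = Σ W_h² s_h²/n_h, with W_h = N_h/N and N = 2020:
  stratum A: (400/2020)²·7.54²/34 = 0.0655664
  stratum B: (740/2020)²·8.85²/131 = 0.0802372
  stratum C: (880/2020)²·7.58²/212 = 0.0514358
V̂(x̄_st) = 0.197239
SE(x̄_st) = √0.197239 = 0.444116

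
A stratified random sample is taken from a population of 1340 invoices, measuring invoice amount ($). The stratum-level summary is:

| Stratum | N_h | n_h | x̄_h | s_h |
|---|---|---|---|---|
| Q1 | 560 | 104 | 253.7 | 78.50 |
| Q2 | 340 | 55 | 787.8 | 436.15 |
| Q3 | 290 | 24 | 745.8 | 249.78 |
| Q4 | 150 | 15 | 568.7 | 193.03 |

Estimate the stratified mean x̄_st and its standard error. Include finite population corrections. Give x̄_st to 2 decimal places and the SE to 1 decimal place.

x̄_st ≈ 530.98, SE ≈ 18.3

x̄_st = Σ W_h x̄_h = (560·253.7 + 340·787.8 + 290·745.8 + 150·568.7)/1340 = 530.97836
V̂(x̄_st) = Σ W_h² (1 − n_h/N_h) s_h²/n_h, with W_h = N_h/N and N = 1340:
  stratum Q1: (560/1340)²·(1 − 104/560)·78.50²/104 = 8.42654
  stratum Q2: (340/1340)²·(1 − 55/340)·436.15²/55 = 186.648
  stratum Q3: (290/1340)²·(1 − 24/290)·249.78²/24 = 111.68
  stratum Q4: (150/1340)²·(1 − 15/150)·193.03²/15 = 28.0139
V̂(x̄_st) = 334.768
SE(x̄_st) = √334.768 = 18.2967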